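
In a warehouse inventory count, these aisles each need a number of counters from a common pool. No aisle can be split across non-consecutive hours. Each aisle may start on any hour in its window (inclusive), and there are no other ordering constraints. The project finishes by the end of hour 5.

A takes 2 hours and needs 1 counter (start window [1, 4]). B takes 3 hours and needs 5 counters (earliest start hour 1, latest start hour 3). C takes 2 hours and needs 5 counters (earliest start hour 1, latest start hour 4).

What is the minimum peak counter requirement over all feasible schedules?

6

Early-start (A@1, B@1, C@1) gives peak 11: h1:11  h2:11  h3:5  h4:0  h5:0.
Shift C→4.
Schedule A@1, B@1, C@4: h1:6  h2:6  h3:5  h4:5  h5:5 — peak 6.
Total counter-hours = 27 over 5 hours ⇒ peak ≥ ⌈27/5⌉ = 6, so 6 is optimal.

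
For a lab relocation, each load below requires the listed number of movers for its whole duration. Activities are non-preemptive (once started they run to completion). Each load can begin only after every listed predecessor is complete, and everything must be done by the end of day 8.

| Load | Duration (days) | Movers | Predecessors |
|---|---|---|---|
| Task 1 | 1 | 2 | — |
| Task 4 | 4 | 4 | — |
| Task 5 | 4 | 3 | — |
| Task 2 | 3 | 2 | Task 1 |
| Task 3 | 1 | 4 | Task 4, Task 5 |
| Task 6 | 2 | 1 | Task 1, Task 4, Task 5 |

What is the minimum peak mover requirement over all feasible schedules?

7

Early-start (Task 1@1, Task 4@1, Task 5@1, Task 2@2, Task 3@5, Task 6@5) gives peak 9: d1:9  d2:9  d3:9  d4:9  d5:5  d6:1  d7:0  d8:0.
Shift Task 5→2, Task 2→5, Task 3→6, Task 6→6.
Schedule Task 1@1, Task 4@1, Task 5@2, Task 2@5, Task 3@6, Task 6@6: d1:6  d2:7  d3:7  d4:7  d5:5  d6:7  d7:3  d8:0 — peak 7.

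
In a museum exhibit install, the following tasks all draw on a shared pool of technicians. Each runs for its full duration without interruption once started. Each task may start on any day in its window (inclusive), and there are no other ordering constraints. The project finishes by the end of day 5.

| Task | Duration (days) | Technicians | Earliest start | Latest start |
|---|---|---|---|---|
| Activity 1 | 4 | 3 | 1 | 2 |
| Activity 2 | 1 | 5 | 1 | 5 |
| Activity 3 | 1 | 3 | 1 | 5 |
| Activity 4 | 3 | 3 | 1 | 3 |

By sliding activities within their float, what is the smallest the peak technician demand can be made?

Early-start (Activity 1@1, Activity 2@1, Activity 3@1, Activity 4@1) gives peak 14: d1:14  d2:6  d3:6  d4:3  d5:0.
Shift Activity 2→5, Activity 4→2.
Schedule Activity 1@1, Activity 2@5, Activity 3@1, Activity 4@2: d1:6  d2:6  d3:6  d4:6  d5:5 — peak 6.
Total technician-days = 29 over 5 days ⇒ peak ≥ ⌈29/5⌉ = 6, so 6 is optimal.

6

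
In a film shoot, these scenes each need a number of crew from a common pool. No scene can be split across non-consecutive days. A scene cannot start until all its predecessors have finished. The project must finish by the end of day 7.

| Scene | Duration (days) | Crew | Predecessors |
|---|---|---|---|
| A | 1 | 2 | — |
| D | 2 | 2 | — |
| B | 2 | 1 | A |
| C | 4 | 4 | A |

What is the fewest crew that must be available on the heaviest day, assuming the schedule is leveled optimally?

4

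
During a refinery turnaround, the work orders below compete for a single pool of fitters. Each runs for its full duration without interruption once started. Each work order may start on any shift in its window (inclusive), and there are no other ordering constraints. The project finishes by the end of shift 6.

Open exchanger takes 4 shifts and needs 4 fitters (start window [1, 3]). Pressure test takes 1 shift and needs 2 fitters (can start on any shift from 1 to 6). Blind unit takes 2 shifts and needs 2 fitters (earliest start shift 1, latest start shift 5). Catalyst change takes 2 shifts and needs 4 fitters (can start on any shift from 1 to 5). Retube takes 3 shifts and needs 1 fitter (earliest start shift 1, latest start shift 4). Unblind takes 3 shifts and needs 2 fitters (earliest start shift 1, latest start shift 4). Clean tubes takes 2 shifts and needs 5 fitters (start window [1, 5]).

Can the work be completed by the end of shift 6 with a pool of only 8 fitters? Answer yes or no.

no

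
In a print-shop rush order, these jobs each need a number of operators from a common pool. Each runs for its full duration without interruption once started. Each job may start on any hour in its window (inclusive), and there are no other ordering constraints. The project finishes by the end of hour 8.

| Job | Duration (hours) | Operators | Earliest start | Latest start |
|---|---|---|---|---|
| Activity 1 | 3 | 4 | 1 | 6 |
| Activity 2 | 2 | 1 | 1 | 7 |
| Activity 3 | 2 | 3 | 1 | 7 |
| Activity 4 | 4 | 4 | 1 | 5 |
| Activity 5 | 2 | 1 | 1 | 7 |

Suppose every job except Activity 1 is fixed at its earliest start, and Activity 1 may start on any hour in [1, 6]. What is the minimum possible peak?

Activity 1@1: h1:13  h2:13  h3:8  h4:4  h5:0  h6:0  h7:0  h8:0 → peak 13
Activity 1@2: h1:9  h2:13  h3:8  h4:8  h5:0  h6:0  h7:0  h8:0 → peak 13
Activity 1@3: h1:9  h2:9  h3:8  h4:8  h5:4  h6:0  h7:0  h8:0 → peak 9
Activity 1@4: h1:9  h2:9  h3:4  h4:8  h5:4  h6:4  h7:0  h8:0 → peak 9
Activity 1@5: h1:9  h2:9  h3:4  h4:4  h5:4  h6:4  h7:4  h8:0 → peak 9
Activity 1@6: h1:9  h2:9  h3:4  h4:4  h5:0  h6:4  h7:4  h8:4 → peak 9
Best is Activity 1@3, peak 9.

9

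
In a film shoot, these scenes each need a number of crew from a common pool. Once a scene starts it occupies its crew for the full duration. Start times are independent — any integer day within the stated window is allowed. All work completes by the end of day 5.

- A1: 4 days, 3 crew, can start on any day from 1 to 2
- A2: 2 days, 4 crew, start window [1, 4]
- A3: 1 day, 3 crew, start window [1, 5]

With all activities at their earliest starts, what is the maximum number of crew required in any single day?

10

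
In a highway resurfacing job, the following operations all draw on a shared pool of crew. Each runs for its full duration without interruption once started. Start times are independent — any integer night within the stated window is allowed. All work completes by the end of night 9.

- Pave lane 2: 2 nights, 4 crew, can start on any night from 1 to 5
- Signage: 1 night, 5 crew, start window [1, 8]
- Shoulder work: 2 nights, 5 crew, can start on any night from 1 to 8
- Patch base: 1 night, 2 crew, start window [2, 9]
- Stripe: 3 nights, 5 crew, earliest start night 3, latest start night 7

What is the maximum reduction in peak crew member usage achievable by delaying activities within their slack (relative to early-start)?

9

Early-start peak: n1:14  n2:11  n3:5  n4:5  n5:5  n6:0  n7:0  n8:0  n9:0 ⇒ 14.
Leveled (Pave lane 2@1, Signage@3, Shoulder work@4, Patch base@6, Stripe@7): n1:4  n2:4  n3:5  n4:5  n5:5  n6:2  n7:5  n8:5  n9:5 ⇒ 5.
Reduction 14 − 5 = 9.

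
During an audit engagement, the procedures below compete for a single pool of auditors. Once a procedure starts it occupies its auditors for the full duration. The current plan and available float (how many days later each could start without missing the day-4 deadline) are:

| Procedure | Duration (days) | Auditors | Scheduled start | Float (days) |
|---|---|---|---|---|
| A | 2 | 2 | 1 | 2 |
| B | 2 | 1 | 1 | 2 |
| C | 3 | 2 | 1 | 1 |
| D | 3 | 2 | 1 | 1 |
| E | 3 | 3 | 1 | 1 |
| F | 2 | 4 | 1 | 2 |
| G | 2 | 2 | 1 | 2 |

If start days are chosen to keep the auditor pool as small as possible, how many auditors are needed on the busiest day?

12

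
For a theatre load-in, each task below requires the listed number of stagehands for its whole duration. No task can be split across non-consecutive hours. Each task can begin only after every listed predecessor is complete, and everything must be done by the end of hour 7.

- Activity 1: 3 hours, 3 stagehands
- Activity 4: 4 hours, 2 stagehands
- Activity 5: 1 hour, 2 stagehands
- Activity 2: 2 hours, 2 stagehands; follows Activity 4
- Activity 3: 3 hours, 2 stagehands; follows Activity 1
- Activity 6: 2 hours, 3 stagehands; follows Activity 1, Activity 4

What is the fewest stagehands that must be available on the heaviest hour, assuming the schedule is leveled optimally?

7

Schedule Activity 1@1, Activity 4@1, Activity 5@1, Activity 2@5, Activity 3@4, Activity 6@5: h1:7  h2:5  h3:5  h4:4  h5:7  h6:7  h7:0 — peak 7.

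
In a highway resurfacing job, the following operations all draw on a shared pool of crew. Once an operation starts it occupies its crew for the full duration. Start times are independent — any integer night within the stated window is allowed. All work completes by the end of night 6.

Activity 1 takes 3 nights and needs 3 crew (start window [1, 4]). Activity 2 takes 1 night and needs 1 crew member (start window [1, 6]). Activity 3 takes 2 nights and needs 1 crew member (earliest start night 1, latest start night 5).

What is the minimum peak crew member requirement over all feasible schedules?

3

Early-start (Activity 1@1, Activity 2@1, Activity 3@1) gives peak 5: n1:5  n2:4  n3:3  n4:0  n5:0  n6:0.
Shift Activity 2→4, Activity 3→4.
Schedule Activity 1@1, Activity 2@4, Activity 3@4: n1:3  n2:3  n3:3  n4:2  n5:1  n6:0 — peak 3.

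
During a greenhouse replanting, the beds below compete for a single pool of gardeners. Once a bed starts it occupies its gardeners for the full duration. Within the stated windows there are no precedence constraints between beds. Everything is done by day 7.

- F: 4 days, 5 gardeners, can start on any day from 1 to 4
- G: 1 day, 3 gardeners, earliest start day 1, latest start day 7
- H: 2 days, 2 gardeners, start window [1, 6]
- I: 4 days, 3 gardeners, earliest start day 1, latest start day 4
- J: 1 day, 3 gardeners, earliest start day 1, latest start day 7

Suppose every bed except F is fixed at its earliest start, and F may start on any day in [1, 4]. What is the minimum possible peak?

F@1: d1:16  d2:10  d3:8  d4:8  d5:0  d6:0  d7:0 → peak 16
F@2: d1:11  d2:10  d3:8  d4:8  d5:5  d6:0  d7:0 → peak 11
F@3: d1:11  d2:5  d3:8  d4:8  d5:5  d6:5  d7:0 → peak 11
F@4: d1:11  d2:5  d3:3  d4:8  d5:5  d6:5  d7:5 → peak 11
Best is F@2, peak 11.

11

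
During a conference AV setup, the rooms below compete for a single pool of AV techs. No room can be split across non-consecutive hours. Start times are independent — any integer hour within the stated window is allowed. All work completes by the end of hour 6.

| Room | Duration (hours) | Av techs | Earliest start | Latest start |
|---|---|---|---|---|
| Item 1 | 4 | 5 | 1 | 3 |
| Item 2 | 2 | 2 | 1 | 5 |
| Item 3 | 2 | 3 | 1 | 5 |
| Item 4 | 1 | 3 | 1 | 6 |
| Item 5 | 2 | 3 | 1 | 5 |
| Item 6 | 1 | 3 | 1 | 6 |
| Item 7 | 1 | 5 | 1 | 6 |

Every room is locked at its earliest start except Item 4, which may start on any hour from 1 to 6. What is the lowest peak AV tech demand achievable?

Item 4@1: h1:24  h2:13  h3:5  h4:5  h5:0  h6:0 → peak 24
Item 4@2: h1:21  h2:16  h3:5  h4:5  h5:0  h6:0 → peak 21
Item 4@3: h1:21  h2:13  h3:8  h4:5  h5:0  h6:0 → peak 21
Item 4@4: h1:21  h2:13  h3:5  h4:8  h5:0  h6:0 → peak 21
Item 4@5: h1:21  h2:13  h3:5  h4:5  h5:3  h6:0 → peak 21
Item 4@6: h1:21  h2:13  h3:5  h4:5  h5:0  h6:3 → peak 21
Best is Item 4@2, peak 21.

21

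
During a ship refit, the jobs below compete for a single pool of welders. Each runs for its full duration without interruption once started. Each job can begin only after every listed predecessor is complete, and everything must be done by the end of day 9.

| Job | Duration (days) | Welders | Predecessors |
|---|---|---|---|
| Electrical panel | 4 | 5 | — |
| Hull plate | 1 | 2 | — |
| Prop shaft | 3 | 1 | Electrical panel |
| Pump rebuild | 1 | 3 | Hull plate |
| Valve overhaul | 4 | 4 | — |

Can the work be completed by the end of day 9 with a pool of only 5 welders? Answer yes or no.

no

The minimum achievable peak is 6; 5 < 6, so no feasible schedule stays within the cap.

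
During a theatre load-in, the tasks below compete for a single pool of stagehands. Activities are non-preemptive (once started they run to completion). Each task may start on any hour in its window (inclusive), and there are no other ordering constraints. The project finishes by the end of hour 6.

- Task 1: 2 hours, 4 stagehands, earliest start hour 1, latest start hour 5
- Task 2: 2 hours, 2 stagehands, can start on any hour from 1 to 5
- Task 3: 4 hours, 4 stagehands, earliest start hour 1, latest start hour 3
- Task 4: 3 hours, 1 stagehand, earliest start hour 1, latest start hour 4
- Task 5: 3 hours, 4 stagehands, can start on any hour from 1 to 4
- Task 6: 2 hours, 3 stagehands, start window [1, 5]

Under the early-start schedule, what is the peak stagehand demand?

18

Early-start schedule: Task 1@1, Task 2@1, Task 3@1, Task 4@1, Task 5@1, Task 6@1.
Load per hour: hour 1: 18, hour 2: 18, hour 3: 9, hour 4: 4, hour 5: 0, hour 6: 0.
Peak is 18.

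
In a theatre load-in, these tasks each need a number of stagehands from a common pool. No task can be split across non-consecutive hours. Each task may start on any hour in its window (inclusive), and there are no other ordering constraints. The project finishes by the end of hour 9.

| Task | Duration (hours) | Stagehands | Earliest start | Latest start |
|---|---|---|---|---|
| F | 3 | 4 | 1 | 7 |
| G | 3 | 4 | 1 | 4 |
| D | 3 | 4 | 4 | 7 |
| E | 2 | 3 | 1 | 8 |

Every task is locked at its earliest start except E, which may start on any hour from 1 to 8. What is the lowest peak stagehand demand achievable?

E@1: h1:11  h2:11  h3:8  h4:4  h5:4  h6:4  h7:0  h8:0  h9:0 → peak 11
E@2: h1:8  h2:11  h3:11  h4:4  h5:4  h6:4  h7:0  h8:0  h9:0 → peak 11
E@3: h1:8  h2:8  h3:11  h4:7  h5:4  h6:4  h7:0  h8:0  h9:0 → peak 11
E@4: h1:8  h2:8  h3:8  h4:7  h5:7  h6:4  h7:0  h8:0  h9:0 → peak 8
E@5: h1:8  h2:8  h3:8  h4:4  h5:7  h6:7  h7:0  h8:0  h9:0 → peak 8
E@6: h1:8  h2:8  h3:8  h4:4  h5:4  h6:7  h7:3  h8:0  h9:0 → peak 8
E@7: h1:8  h2:8  h3:8  h4:4  h5:4  h6:4  h7:3  h8:3  h9:0 → peak 8
E@8: h1:8  h2:8  h3:8  h4:4  h5:4  h6:4  h7:0  h8:3  h9:3 → peak 8
Best is E@4, peak 8.

8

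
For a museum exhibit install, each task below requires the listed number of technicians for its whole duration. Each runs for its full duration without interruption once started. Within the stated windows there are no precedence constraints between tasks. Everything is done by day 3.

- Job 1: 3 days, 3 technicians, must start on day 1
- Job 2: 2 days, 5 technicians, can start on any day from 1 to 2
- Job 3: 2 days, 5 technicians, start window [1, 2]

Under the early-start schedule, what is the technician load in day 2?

13

At early start, day 2 has: Job 1, Job 2, Job 3.
Demand: 3 + 5 + 5 = 13.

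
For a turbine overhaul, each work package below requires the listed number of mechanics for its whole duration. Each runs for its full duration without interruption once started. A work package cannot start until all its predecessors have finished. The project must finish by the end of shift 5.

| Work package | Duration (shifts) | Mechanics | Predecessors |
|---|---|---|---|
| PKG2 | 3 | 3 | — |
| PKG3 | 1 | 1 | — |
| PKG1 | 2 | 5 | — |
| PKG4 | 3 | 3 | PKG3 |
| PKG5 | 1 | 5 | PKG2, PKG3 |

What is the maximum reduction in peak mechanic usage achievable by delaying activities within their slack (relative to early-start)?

3

Early-start peak: s1:9  s2:11  s3:6  s4:8  s5:0 ⇒ 11.
Leveled (PKG2@2, PKG3@1, PKG1@1, PKG4@3, PKG5@5): s1:6  s2:8  s3:6  s4:6  s5:8 ⇒ 8.
Reduction 11 − 8 = 3.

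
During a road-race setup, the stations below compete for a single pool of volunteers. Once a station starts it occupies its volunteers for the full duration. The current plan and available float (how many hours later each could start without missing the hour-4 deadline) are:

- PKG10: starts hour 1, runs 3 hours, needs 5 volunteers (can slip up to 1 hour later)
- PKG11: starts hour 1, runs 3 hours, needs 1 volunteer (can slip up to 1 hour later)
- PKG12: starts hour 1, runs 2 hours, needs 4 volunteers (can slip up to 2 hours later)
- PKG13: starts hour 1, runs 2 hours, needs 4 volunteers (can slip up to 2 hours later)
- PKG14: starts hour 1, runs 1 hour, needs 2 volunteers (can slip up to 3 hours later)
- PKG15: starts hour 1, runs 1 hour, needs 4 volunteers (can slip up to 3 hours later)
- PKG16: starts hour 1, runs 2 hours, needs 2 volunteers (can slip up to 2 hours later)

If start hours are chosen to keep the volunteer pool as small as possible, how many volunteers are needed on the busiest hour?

Early-start (PKG10@1, PKG11@1, PKG12@1, PKG13@1, PKG14@1, PKG15@1, PKG16@1) gives peak 22: h1:22  h2:16  h3:6  h4:0.
Shift PKG13→3, PKG15→4, PKG16→2.
Schedule PKG10@1, PKG11@1, PKG12@1, PKG13@3, PKG14@1, PKG15@4, PKG16@2: h1:12  h2:12  h3:12  h4:8 — peak 12.

12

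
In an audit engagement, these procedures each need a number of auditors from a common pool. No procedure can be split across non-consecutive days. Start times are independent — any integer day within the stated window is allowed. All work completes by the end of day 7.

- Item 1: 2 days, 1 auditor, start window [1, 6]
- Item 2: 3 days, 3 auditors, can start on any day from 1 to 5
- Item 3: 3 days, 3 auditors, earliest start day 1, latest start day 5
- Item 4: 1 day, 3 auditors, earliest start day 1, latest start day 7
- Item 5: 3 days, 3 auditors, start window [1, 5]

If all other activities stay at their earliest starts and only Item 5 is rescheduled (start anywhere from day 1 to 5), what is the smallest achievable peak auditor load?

Item 5@1: d1:13  d2:10  d3:9  d4:0  d5:0  d6:0  d7:0 → peak 13
Item 5@2: d1:10  d2:10  d3:9  d4:3  d5:0  d6:0  d7:0 → peak 10
Item 5@3: d1:10  d2:7  d3:9  d4:3  d5:3  d6:0  d7:0 → peak 10
Item 5@4: d1:10  d2:7  d3:6  d4:3  d5:3  d6:3  d7:0 → peak 10
Item 5@5: d1:10  d2:7  d3:6  d4:0  d5:3  d6:3  d7:3 → peak 10
Best is Item 5@2, peak 10.

10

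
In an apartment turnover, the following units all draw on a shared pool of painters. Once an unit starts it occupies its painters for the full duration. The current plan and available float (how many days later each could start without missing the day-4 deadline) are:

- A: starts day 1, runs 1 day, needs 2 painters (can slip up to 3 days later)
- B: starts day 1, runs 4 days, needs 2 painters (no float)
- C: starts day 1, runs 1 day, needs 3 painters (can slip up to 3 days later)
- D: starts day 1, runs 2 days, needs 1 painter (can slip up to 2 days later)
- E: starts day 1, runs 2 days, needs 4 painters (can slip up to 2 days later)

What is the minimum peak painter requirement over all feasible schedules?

6

Early-start (A@1, B@1, C@1, D@1, E@1) gives peak 12: d1:12  d2:7  d3:2  d4:2.
Shift C→2, E→3.
Schedule A@1, B@1, C@2, D@1, E@3: d1:5  d2:6  d3:6  d4:6 — peak 6.
Total painter-days = 23 over 4 days ⇒ peak ≥ ⌈23/4⌉ = 6, so 6 is optimal.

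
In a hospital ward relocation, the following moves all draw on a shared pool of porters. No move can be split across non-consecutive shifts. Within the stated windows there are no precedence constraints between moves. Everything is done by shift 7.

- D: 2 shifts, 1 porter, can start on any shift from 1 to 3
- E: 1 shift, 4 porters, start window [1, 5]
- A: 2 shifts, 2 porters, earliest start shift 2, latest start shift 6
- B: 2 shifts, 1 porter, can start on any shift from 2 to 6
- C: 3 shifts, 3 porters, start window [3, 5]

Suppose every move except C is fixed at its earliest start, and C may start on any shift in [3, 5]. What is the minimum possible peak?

5

C@3: s1:5  s2:4  s3:6  s4:3  s5:3  s6:0  s7:0 → peak 6
C@4: s1:5  s2:4  s3:3  s4:3  s5:3  s6:3  s7:0 → peak 5
C@5: s1:5  s2:4  s3:3  s4:0  s5:3  s6:3  s7:3 → peak 5
Best is C@4, peak 5.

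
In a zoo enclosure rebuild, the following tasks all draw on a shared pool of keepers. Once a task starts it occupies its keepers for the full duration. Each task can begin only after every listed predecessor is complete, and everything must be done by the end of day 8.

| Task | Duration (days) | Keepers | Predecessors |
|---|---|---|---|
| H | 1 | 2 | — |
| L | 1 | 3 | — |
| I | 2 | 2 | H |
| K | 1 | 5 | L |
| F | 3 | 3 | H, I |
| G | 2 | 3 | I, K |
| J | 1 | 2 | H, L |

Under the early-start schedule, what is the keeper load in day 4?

6

At early start, day 4 has: F, G.
Demand: 3 + 3 = 6.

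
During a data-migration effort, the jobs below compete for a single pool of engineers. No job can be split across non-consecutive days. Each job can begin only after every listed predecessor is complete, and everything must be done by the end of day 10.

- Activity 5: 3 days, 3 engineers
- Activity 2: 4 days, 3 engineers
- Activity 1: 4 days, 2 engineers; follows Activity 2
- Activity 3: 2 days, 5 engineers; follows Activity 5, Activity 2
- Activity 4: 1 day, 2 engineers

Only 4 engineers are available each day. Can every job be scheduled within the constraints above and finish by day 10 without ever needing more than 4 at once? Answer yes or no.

no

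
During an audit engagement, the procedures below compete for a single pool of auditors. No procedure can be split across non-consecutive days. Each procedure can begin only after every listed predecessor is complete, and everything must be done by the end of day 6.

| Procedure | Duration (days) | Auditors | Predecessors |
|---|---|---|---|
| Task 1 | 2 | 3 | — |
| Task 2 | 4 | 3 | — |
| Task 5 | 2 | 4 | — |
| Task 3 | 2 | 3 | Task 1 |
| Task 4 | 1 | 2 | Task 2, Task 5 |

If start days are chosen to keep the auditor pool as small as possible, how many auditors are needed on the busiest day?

7

Early-start (Task 1@1, Task 2@1, Task 5@1, Task 3@3, Task 4@5) gives peak 10: d1:10  d2:10  d3:6  d4:6  d5:2  d6:0.
Shift Task 5→3, Task 3→5.
Schedule Task 1@1, Task 2@1, Task 5@3, Task 3@5, Task 4@5: d1:6  d2:6  d3:7  d4:7  d5:5  d6:3 — peak 7.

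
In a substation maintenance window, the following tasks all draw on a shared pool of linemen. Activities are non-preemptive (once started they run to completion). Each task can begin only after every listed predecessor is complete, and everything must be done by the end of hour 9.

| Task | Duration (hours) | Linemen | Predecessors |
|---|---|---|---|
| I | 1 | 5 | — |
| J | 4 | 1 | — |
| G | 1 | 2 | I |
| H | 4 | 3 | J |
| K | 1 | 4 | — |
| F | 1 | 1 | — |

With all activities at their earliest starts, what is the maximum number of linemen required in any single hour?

Early-start schedule: I@1, J@1, G@2, H@5, K@1, F@1.
Load per hour: hour 1: 11, hour 2: 3, hour 3: 1, hour 4: 1, hour 5: 3, hour 6: 3, hour 7: 3, hour 8: 3, hour 9: 0.
Peak is 11.

11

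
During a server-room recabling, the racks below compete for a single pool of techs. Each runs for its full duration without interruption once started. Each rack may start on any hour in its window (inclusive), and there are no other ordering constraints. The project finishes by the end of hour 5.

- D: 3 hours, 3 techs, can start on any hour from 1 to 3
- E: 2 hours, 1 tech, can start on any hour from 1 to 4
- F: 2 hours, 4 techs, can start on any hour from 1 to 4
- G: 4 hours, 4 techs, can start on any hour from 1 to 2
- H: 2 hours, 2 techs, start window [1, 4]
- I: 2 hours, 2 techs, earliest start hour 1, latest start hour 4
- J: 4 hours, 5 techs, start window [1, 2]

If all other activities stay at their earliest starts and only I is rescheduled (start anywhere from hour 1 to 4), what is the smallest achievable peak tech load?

19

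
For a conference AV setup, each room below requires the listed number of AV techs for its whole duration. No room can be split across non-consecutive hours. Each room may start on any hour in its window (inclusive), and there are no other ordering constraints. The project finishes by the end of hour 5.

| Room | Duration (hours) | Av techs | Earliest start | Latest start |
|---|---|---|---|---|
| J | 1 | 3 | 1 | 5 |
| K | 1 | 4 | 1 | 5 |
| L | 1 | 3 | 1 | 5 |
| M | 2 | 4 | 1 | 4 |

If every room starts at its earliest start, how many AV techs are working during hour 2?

At early start, hour 2 has: M.
Demand: 4 = 4.

4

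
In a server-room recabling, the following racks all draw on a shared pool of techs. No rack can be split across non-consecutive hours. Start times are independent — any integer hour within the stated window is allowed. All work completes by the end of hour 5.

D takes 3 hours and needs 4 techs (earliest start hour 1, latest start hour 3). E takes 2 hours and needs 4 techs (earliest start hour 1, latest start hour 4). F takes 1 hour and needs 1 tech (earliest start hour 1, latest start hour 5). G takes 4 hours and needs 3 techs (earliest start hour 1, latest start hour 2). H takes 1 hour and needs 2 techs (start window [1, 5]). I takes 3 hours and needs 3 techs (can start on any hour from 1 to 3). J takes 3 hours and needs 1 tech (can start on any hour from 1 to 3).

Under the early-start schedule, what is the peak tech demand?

18

Early-start schedule: D@1, E@1, F@1, G@1, H@1, I@1, J@1.
Load per hour: hour 1: 18, hour 2: 15, hour 3: 11, hour 4: 3, hour 5: 0.
Peak is 18.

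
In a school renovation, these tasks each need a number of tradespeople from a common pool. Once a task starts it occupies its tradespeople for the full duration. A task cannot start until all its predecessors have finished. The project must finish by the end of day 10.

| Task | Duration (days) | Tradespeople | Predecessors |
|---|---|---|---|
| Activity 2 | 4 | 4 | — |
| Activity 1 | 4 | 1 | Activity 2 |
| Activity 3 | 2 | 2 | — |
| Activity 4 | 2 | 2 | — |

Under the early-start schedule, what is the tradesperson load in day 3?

4

At early start, day 3 has: Activity 2.
Demand: 4 = 4.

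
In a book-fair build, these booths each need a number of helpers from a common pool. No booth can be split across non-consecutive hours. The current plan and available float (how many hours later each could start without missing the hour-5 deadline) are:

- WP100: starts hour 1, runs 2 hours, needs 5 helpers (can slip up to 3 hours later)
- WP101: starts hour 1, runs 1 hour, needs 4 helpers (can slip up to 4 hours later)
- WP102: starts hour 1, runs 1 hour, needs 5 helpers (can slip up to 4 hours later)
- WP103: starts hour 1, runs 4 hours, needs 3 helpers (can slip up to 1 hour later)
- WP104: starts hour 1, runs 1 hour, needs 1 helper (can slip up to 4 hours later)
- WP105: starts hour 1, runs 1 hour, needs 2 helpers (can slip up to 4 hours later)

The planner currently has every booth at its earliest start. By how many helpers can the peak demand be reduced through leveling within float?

Early-start peak: h1:20  h2:8  h3:3  h4:3  h5:0 ⇒ 20.
Leveled (WP100@1, WP101@3, WP102@4, WP103@1, WP104@3, WP105@5): h1:8  h2:8  h3:8  h4:8  h5:2 ⇒ 8.
Reduction 20 − 8 = 12.

12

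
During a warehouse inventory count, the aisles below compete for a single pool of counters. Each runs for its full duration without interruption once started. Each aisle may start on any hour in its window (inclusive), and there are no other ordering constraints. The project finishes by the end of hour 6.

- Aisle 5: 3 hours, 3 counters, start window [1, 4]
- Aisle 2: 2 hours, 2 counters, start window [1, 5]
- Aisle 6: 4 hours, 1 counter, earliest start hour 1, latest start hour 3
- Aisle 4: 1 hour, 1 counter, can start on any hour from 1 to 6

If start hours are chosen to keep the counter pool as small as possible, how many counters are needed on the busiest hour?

Early-start (Aisle 5@1, Aisle 2@1, Aisle 6@1, Aisle 4@1) gives peak 7: h1:7  h2:6  h3:4  h4:1  h5:0  h6:0.
Shift Aisle 2→4, Aisle 4→4.
Schedule Aisle 5@1, Aisle 2@4, Aisle 6@1, Aisle 4@4: h1:4  h2:4  h3:4  h4:4  h5:2  h6:0 — peak 4.

4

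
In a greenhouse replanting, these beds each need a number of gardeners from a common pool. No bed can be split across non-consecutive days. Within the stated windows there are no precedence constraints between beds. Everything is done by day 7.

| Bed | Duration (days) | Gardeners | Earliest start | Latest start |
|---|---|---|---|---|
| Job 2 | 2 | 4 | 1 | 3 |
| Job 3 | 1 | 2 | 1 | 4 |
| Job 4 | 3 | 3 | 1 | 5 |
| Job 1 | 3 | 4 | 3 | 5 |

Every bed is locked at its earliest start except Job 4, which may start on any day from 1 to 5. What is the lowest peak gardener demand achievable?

7

Job 4@1: d1:9  d2:7  d3:7  d4:4  d5:4  d6:0  d7:0 → peak 9
Job 4@2: d1:6  d2:7  d3:7  d4:7  d5:4  d6:0  d7:0 → peak 7
Job 4@3: d1:6  d2:4  d3:7  d4:7  d5:7  d6:0  d7:0 → peak 7
Job 4@4: d1:6  d2:4  d3:4  d4:7  d5:7  d6:3  d7:0 → peak 7
Job 4@5: d1:6  d2:4  d3:4  d4:4  d5:7  d6:3  d7:3 → peak 7
Best is Job 4@2, peak 7.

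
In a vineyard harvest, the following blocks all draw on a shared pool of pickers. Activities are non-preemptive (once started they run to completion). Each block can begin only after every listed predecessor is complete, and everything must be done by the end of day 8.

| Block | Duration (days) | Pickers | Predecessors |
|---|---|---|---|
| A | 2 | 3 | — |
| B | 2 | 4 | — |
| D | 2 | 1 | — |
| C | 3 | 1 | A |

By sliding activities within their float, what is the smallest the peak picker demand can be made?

4

Early-start (A@1, B@1, D@1, C@3) gives peak 8: d1:8  d2:8  d3:1  d4:1  d5:1  d6:0  d7:0  d8:0.
Shift B→3, C→5.
Schedule A@1, B@3, D@1, C@5: d1:4  d2:4  d3:4  d4:4  d5:1  d6:1  d7:1  d8:0 — peak 4.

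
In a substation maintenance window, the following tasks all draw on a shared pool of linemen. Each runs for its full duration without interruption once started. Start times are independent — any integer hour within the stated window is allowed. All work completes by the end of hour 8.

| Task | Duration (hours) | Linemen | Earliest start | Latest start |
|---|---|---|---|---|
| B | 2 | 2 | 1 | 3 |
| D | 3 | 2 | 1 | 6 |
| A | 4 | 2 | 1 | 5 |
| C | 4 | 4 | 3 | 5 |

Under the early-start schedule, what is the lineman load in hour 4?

At early start, hour 4 has: A, C.
Demand: 2 + 4 = 6.

6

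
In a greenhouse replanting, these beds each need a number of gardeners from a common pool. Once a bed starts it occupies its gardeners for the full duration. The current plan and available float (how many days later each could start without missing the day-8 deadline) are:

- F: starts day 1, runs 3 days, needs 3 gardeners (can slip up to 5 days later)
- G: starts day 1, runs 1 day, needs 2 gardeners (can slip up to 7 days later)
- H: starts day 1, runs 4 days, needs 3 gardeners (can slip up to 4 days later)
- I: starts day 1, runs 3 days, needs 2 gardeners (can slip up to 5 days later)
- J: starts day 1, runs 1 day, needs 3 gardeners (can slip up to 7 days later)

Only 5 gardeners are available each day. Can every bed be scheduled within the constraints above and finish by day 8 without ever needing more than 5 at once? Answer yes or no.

Schedule F@1, G@1, H@4, I@2, J@8: d1:5  d2:5  d3:5  d4:5  d5:3  d6:3  d7:3  d8:3 — peak 5 ≤ 5.

yes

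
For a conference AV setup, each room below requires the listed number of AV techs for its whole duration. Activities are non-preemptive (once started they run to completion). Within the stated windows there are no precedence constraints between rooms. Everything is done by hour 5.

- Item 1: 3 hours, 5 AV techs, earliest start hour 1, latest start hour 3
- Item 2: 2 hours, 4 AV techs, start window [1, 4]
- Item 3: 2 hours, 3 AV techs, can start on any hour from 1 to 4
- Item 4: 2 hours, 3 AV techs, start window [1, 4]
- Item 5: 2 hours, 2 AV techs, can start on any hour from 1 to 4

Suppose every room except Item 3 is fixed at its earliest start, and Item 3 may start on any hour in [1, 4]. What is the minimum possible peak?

14

Item 3@1: h1:17  h2:17  h3:5  h4:0  h5:0 → peak 17
Item 3@2: h1:14  h2:17  h3:8  h4:0  h5:0 → peak 17
Item 3@3: h1:14  h2:14  h3:8  h4:3  h5:0 → peak 14
Item 3@4: h1:14  h2:14  h3:5  h4:3  h5:3 → peak 14
Best is Item 3@3, peak 14.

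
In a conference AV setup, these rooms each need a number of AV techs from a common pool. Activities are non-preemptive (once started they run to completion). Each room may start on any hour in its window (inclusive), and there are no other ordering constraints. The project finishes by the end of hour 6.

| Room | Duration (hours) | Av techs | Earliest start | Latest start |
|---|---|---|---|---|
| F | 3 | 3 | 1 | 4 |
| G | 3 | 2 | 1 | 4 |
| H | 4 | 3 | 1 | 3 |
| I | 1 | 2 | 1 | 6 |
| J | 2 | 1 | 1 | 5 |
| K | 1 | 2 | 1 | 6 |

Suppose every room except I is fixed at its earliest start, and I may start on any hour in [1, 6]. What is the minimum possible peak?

11

I@1: h1:13  h2:9  h3:8  h4:3  h5:0  h6:0 → peak 13
I@2: h1:11  h2:11  h3:8  h4:3  h5:0  h6:0 → peak 11
I@3: h1:11  h2:9  h3:10  h4:3  h5:0  h6:0 → peak 11
I@4: h1:11  h2:9  h3:8  h4:5  h5:0  h6:0 → peak 11
I@5: h1:11  h2:9  h3:8  h4:3  h5:2  h6:0 → peak 11
I@6: h1:11  h2:9  h3:8  h4:3  h5:0  h6:2 → peak 11
Best is I@2, peak 11.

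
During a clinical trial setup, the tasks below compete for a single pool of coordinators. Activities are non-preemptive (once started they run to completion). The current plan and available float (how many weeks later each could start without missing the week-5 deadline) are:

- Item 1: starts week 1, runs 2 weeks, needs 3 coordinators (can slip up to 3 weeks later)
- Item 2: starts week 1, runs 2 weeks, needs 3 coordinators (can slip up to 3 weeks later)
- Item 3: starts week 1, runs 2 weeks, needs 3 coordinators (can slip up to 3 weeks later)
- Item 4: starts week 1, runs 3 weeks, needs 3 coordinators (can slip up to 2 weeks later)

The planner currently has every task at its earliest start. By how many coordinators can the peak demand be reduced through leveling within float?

Early-start peak: w1:12  w2:12  w3:3  w4:0  w5:0 ⇒ 12.
Leveled (Item 1@1, Item 2@1, Item 3@3, Item 4@3): w1:6  w2:6  w3:6  w4:6  w5:3 ⇒ 6.
Reduction 12 − 6 = 6.

6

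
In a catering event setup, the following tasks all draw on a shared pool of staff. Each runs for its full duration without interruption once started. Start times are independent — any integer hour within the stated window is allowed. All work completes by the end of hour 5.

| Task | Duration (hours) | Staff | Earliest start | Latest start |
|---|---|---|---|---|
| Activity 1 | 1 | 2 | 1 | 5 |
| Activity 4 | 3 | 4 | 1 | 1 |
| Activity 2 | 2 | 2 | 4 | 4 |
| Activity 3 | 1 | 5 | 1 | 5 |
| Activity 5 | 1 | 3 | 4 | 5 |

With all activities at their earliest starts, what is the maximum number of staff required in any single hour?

11

Early-start schedule: Activity 1@1, Activity 4@1, Activity 2@4, Activity 3@1, Activity 5@4.
Load per hour: hour 1: 11, hour 2: 4, hour 3: 4, hour 4: 5, hour 5: 2.
Peak is 11.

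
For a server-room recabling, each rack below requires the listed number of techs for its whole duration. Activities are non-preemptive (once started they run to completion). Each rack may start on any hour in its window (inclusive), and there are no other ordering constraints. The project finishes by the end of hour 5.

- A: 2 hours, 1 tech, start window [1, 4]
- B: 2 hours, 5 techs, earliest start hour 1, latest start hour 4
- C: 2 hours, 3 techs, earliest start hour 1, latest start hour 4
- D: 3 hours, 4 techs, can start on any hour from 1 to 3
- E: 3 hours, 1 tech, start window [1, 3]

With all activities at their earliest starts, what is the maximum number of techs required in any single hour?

Early-start schedule: A@1, B@1, C@1, D@1, E@1.
Load per hour: hour 1: 14, hour 2: 14, hour 3: 5, hour 4: 0, hour 5: 0.
Peak is 14.

14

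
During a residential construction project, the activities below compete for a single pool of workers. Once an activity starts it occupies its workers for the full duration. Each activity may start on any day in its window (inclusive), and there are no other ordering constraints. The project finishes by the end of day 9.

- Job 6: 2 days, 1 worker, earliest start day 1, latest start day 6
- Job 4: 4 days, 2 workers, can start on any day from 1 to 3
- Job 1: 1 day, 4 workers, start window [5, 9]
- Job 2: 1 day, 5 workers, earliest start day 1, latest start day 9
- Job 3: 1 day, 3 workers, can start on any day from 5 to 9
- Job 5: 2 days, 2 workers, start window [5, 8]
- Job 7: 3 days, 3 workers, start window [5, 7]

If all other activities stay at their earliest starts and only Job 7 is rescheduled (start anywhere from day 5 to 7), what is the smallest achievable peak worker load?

9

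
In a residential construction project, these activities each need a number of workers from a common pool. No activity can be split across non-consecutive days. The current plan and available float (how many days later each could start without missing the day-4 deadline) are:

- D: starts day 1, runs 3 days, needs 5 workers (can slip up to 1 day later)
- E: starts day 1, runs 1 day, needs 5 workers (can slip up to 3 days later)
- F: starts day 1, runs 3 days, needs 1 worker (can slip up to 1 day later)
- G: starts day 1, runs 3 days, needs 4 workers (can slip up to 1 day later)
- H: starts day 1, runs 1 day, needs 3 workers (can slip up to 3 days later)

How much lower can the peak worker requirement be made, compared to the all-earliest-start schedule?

Early-start peak: d1:18  d2:10  d3:10  d4:0 ⇒ 18.
Leveled (D@1, E@1, F@2, G@2, H@4): d1:10  d2:10  d3:10  d4:8 ⇒ 10.
Reduction 18 − 10 = 8.

8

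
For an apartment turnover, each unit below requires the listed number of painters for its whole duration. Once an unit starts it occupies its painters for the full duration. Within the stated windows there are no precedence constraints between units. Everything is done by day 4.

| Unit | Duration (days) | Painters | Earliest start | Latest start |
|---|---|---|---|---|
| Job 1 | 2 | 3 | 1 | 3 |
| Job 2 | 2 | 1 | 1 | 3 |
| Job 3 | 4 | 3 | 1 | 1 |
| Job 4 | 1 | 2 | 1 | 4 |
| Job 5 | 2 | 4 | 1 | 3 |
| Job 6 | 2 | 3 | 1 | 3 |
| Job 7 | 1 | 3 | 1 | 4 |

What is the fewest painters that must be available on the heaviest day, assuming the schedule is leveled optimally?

10

Early-start (Job 1@1, Job 2@1, Job 3@1, Job 4@1, Job 5@1, Job 6@1, Job 7@1) gives peak 19: d1:19  d2:14  d3:3  d4:3.
Shift Job 5→3, Job 6→2, Job 7→4.
Schedule Job 1@1, Job 2@1, Job 3@1, Job 4@1, Job 5@3, Job 6@2, Job 7@4: d1:9  d2:10  d3:10  d4:10 — peak 10.
Total painter-days = 39 over 4 days ⇒ peak ≥ ⌈39/4⌉ = 10, so 10 is optimal.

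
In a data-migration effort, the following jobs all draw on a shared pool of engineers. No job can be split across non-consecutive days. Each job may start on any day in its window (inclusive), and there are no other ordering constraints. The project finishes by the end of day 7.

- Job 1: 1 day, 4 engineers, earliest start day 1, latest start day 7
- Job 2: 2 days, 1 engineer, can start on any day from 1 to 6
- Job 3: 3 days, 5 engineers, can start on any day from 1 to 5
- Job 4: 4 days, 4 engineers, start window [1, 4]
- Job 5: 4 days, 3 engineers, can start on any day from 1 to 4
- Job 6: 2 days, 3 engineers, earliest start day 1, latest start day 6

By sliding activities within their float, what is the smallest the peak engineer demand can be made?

Early-start (Job 1@1, Job 2@1, Job 3@1, Job 4@1, Job 5@1, Job 6@1) gives peak 20: d1:20  d2:16  d3:12  d4:7  d5:0  d6:0  d7:0.
Shift Job 2→2, Job 3→5, Job 5→2, Job 6→6.
Schedule Job 1@1, Job 2@2, Job 3@5, Job 4@1, Job 5@2, Job 6@6: d1:8  d2:8  d3:8  d4:7  d5:8  d6:8  d7:8 — peak 8.
Total engineer-days = 55 over 7 days ⇒ peak ≥ ⌈55/7⌉ = 8, so 8 is optimal.

8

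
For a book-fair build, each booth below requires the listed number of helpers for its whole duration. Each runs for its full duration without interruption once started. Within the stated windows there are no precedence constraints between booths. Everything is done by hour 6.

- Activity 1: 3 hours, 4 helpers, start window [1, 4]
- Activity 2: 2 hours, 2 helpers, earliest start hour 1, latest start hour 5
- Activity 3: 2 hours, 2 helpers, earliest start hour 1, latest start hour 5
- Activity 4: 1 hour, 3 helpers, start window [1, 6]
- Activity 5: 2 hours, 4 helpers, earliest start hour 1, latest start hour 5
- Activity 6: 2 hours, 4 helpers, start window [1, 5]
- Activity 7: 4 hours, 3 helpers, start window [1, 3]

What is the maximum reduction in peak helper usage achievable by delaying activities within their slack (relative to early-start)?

13

Early-start peak: h1:22  h2:19  h3:7  h4:3  h5:0  h6:0 ⇒ 22.
Leveled (Activity 1@1, Activity 2@1, Activity 3@3, Activity 4@4, Activity 5@5, Activity 6@5, Activity 7@1): h1:9  h2:9  h3:9  h4:8  h5:8  h6:8 ⇒ 9.
Reduction 22 − 9 = 13.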